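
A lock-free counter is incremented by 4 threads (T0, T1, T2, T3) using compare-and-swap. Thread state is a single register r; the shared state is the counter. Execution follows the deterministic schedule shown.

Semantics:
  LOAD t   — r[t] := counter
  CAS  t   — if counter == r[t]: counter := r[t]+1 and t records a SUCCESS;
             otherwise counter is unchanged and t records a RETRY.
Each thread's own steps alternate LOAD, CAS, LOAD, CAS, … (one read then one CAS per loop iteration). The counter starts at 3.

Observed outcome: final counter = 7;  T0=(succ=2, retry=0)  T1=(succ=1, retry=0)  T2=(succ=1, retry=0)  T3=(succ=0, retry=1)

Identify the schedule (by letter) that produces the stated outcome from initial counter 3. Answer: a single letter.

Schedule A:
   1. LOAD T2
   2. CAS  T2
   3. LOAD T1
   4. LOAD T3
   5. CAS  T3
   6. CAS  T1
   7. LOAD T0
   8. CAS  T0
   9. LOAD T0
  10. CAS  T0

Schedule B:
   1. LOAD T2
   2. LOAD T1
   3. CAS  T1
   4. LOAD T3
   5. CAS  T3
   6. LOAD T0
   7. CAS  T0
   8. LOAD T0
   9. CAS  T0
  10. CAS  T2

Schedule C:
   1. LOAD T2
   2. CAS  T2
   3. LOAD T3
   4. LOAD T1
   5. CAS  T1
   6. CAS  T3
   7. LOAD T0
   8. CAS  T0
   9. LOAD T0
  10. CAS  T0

Run C:
step 1: T2 LOAD ⇒ load; ctr=3 reg=3
step 2: T2 CAS ⇒ ok; ctr=4 reg=3
step 3: T3 LOAD ⇒ load; ctr=4 reg=4
step 4: T1 LOAD ⇒ load; ctr=4 reg=4
step 5: T1 CAS ⇒ ok; ctr=5 reg=4
step 6: T3 CAS ⇒ retry; ctr=5 reg=4
step 7: T0 LOAD ⇒ load; ctr=5 reg=5
step 8: T0 CAS ⇒ ok; ctr=6 reg=5
step 9: T0 LOAD ⇒ load; ctr=6 reg=6
step 10: T0 CAS ⇒ ok; ctr=7 reg=6

C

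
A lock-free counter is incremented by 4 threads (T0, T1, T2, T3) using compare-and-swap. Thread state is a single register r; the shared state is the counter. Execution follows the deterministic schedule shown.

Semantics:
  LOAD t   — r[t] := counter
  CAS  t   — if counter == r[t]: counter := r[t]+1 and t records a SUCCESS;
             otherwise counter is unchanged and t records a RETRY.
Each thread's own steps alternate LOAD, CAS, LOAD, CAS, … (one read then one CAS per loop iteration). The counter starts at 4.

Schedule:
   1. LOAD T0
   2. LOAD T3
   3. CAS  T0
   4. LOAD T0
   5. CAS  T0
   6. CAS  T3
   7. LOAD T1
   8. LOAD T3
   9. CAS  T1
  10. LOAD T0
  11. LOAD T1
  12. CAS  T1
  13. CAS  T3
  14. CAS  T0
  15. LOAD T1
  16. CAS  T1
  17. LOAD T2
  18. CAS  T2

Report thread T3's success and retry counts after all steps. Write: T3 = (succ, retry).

T3 = (0, 2)

[1] T0.load  rd  (counter 4, T0.r 4)
[2] T3.load  rd  (counter 4, T3.r 4)
[3] T0.cas  hit  (counter 5, T0.r 4)
[4] T0.load  rd  (counter 5, T0.r 5)
[5] T0.cas  hit  (counter 6, T0.r 5)
[6] T3.cas  miss  (counter 6, T3.r 4)
[7] T1.load  rd  (counter 6, T1.r 6)
[8] T3.load  rd  (counter 6, T3.r 6)
[9] T1.cas  hit  (counter 7, T1.r 6)
[10] T0.load  rd  (counter 7, T0.r 7)
[11] T1.load  rd  (counter 7, T1.r 7)
[12] T1.cas  hit  (counter 8, T1.r 7)
[13] T3.cas  miss  (counter 8, T3.r 6)
[14] T0.cas  miss  (counter 8, T0.r 7)
[15] T1.load  rd  (counter 8, T1.r 8)
[16] T1.cas  hit  (counter 9, T1.r 8)
[17] T2.load  rd  (counter 9, T2.r 9)
[18] T2.cas  hit  (counter 10, T2.r 9)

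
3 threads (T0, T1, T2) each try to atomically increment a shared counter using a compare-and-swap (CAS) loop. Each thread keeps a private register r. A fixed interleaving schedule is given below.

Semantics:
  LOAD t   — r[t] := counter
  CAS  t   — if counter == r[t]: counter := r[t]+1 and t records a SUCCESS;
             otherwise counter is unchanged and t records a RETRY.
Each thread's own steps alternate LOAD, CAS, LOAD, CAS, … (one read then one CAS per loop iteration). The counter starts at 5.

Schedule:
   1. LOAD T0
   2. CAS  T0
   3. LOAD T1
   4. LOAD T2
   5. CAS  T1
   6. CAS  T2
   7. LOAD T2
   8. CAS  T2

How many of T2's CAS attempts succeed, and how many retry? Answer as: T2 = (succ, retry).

T2 = (1, 1)

1. LOAD T0 → mem=5 r[T0]=5 [LOAD]
2. CAS T0 → mem=6 r[T0]=5 [OK]
3. LOAD T1 → mem=6 r[T1]=6 [LOAD]
4. LOAD T2 → mem=6 r[T2]=6 [LOAD]
5. CAS T1 → mem=7 r[T1]=6 [OK]
6. CAS T2 → mem=7 r[T2]=6 [RETRY]
7. LOAD T2 → mem=7 r[T2]=7 [LOAD]
8. CAS T2 → mem=8 r[T2]=7 [OK]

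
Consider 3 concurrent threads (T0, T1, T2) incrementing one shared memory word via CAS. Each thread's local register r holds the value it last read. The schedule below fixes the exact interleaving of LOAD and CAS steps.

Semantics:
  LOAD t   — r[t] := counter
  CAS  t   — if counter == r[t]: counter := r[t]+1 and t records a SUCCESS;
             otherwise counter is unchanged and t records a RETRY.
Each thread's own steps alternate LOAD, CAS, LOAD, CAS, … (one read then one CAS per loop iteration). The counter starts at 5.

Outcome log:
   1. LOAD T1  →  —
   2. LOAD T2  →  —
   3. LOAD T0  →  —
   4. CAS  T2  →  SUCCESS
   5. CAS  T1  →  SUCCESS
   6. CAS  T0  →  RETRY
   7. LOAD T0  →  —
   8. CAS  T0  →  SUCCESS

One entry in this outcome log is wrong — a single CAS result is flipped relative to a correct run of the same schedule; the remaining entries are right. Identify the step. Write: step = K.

Reference trace:
#1 T1 reads 5
#2 T2 reads 5
#3 T0 reads 5
#4 T2 CAS(5→6) writes; counter now 6
#5 T1 CAS(5→6) fails; counter now 6
#6 T0 CAS(5→6) fails; counter now 6
#7 T0 reads 6
#8 T0 CAS(6→7) writes; counter now 7
Log disagrees first at step 5.

step = 5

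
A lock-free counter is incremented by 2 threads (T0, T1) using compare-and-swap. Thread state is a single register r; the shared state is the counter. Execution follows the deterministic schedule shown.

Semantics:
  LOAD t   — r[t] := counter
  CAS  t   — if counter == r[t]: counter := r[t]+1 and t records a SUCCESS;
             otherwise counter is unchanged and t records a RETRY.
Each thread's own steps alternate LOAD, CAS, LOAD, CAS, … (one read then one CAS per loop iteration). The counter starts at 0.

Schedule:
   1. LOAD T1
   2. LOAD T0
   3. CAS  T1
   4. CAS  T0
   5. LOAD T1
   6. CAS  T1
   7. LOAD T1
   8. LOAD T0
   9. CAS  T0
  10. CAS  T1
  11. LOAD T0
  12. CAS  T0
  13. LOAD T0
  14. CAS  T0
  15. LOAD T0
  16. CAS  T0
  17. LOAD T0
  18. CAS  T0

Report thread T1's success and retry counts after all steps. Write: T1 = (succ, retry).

T1 = (2, 1)

   1) LOAD T1:  M=0  r_T1=0
   2) LOAD T0:  M=0  r_T0=0
   3) CAS  T1:  M=1  r_T1=0 ✓
   4) CAS  T0:  M=1  r_T0=0 ✗
   5) LOAD T1:  M=1  r_T1=1
   6) CAS  T1:  M=2  r_T1=1 ✓
   7) LOAD T1:  M=2  r_T1=2
   8) LOAD T0:  M=2  r_T0=2
   9) CAS  T0:  M=3  r_T0=2 ✓
  10) CAS  T1:  M=3  r_T1=2 ✗
  11) LOAD T0:  M=3  r_T0=3
  12) CAS  T0:  M=4  r_T0=3 ✓
  13) LOAD T0:  M=4  r_T0=4
  14) CAS  T0:  M=5  r_T0=4 ✓
  15) LOAD T0:  M=5  r_T0=5
  16) CAS  T0:  M=6  r_T0=5 ✓
  17) LOAD T0:  M=6  r_T0=6
  18) CAS  T0:  M=7  r_T0=6 ✓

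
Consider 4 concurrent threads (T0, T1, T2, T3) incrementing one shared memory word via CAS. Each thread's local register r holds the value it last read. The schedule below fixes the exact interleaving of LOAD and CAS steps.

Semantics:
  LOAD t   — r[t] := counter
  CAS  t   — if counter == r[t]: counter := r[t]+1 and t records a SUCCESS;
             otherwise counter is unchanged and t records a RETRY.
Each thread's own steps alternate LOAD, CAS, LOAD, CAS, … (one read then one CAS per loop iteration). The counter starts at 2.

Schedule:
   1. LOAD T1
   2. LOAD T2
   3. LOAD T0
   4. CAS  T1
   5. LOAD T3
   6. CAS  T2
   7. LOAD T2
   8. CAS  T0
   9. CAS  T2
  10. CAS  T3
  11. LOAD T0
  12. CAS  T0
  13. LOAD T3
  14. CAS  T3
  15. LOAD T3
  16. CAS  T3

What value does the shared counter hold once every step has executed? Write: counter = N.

step 1: T1 LOAD ⇒ load; ctr=2 reg=2
step 2: T2 LOAD ⇒ load; ctr=2 reg=2
step 3: T0 LOAD ⇒ load; ctr=2 reg=2
step 4: T1 CAS ⇒ ok; ctr=3 reg=2
step 5: T3 LOAD ⇒ load; ctr=3 reg=3
step 6: T2 CAS ⇒ retry; ctr=3 reg=2
step 7: T2 LOAD ⇒ load; ctr=3 reg=3
step 8: T0 CAS ⇒ retry; ctr=3 reg=2
step 9: T2 CAS ⇒ ok; ctr=4 reg=3
step 10: T3 CAS ⇒ retry; ctr=4 reg=3
step 11: T0 LOAD ⇒ load; ctr=4 reg=4
step 12: T0 CAS ⇒ ok; ctr=5 reg=4
step 13: T3 LOAD ⇒ load; ctr=5 reg=5
step 14: T3 CAS ⇒ ok; ctr=6 reg=5
step 15: T3 LOAD ⇒ load; ctr=6 reg=6
step 16: T3 CAS ⇒ ok; ctr=7 reg=6

counter = 7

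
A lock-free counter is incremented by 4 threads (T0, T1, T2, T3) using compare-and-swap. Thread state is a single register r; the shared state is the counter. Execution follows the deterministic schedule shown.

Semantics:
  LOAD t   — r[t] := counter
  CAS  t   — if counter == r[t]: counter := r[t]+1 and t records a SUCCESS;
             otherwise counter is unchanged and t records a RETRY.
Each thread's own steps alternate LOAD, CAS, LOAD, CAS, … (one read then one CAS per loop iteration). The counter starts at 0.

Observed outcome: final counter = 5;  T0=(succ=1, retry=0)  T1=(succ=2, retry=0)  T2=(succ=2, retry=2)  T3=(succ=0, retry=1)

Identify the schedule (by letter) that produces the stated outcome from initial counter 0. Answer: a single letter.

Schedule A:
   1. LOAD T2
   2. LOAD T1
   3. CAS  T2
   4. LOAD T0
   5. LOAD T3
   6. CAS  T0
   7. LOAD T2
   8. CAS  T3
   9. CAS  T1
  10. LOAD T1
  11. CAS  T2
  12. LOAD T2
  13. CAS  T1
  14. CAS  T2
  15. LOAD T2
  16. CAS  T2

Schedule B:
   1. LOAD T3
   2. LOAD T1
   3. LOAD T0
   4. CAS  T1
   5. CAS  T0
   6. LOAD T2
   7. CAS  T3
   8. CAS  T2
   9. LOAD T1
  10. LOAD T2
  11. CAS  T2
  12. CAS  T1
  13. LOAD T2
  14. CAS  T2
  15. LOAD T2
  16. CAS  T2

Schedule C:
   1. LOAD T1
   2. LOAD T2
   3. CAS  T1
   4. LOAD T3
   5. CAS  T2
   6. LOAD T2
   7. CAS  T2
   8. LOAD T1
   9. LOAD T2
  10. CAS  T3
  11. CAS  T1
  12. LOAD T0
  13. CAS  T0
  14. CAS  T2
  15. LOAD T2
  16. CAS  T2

C

Tracing schedule C:
[1] T1.load  rd  (counter 0, T1.r 0)
[2] T2.load  rd  (counter 0, T2.r 0)
[3] T1.cas  hit  (counter 1, T1.r 0)
[4] T3.load  rd  (counter 1, T3.r 1)
[5] T2.cas  miss  (counter 1, T2.r 0)
[6] T2.load  rd  (counter 1, T2.r 1)
[7] T2.cas  hit  (counter 2, T2.r 1)
[8] T1.load  rd  (counter 2, T1.r 2)
[9] T2.load  rd  (counter 2, T2.r 2)
[10] T3.cas  miss  (counter 2, T3.r 1)
[11] T1.cas  hit  (counter 3, T1.r 2)
[12] T0.load  rd  (counter 3, T0.r 3)
[13] T0.cas  hit  (counter 4, T0.r 3)
[14] T2.cas  miss  (counter 4, T2.r 2)
[15] T2.load  rd  (counter 4, T2.r 4)
[16] T2.cas  hit  (counter 5, T2.r 4)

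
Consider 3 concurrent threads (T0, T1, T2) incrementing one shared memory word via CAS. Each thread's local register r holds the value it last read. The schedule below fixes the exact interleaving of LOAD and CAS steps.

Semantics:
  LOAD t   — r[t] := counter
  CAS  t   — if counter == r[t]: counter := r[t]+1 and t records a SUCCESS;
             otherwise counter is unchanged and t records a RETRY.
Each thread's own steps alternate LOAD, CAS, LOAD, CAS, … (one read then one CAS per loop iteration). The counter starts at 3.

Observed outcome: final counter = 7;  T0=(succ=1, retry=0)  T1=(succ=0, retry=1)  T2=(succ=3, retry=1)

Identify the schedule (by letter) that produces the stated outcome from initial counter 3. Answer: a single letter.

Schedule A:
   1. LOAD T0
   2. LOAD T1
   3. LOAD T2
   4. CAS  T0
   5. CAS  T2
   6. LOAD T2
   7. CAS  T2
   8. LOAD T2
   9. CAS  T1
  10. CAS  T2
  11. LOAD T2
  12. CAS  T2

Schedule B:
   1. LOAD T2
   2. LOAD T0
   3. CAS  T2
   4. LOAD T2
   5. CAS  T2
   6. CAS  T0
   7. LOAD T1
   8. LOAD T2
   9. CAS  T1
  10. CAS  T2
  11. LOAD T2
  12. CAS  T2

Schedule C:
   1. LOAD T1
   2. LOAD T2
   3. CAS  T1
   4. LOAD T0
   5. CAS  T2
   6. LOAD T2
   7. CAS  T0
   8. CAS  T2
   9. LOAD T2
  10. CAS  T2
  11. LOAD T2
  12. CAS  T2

Run A:
#1 T0 reads 3
#2 T1 reads 3
#3 T2 reads 3
#4 T0 CAS(3→4) writes; counter now 4
#5 T2 CAS(3→4) fails; counter now 4
#6 T2 reads 4
#7 T2 CAS(4→5) writes; counter now 5
#8 T2 reads 5
#9 T1 CAS(3→4) fails; counter now 5
#10 T2 CAS(5→6) writes; counter now 6
#11 T2 reads 6
#12 T2 CAS(6→7) writes; counter now 7

A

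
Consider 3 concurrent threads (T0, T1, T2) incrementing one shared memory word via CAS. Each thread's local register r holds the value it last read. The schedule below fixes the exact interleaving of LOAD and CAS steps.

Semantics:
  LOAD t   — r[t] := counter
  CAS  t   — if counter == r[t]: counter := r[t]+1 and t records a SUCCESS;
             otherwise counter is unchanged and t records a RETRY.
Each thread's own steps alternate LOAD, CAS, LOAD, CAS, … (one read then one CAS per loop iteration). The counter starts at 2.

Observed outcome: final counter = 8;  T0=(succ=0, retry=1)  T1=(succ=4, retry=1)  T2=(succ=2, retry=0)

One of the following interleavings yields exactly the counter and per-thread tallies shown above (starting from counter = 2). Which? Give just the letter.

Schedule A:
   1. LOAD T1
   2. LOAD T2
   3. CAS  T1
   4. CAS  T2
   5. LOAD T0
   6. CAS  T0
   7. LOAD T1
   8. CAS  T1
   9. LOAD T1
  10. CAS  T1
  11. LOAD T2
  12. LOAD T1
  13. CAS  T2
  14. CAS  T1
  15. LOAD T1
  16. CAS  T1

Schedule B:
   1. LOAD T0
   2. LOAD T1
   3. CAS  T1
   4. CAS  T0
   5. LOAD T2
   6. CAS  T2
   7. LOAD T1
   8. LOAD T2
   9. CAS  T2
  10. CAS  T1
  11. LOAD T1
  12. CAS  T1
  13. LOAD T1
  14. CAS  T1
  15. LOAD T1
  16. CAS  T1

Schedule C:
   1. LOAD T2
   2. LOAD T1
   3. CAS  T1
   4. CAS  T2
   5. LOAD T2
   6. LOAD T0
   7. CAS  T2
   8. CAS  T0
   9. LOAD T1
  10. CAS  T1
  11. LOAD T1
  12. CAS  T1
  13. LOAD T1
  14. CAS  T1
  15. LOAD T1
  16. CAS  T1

Simulating candidate B:
1. LOAD T0 → mem=2 r[T0]=2 [LOAD]
2. LOAD T1 → mem=2 r[T1]=2 [LOAD]
3. CAS T1 → mem=3 r[T1]=2 [OK]
4. CAS T0 → mem=3 r[T0]=2 [RETRY]
5. LOAD T2 → mem=3 r[T2]=3 [LOAD]
6. CAS T2 → mem=4 r[T2]=3 [OK]
7. LOAD T1 → mem=4 r[T1]=4 [LOAD]
8. LOAD T2 → mem=4 r[T2]=4 [LOAD]
9. CAS T2 → mem=5 r[T2]=4 [OK]
10. CAS T1 → mem=5 r[T1]=4 [RETRY]
11. LOAD T1 → mem=5 r[T1]=5 [LOAD]
12. CAS T1 → mem=6 r[T1]=5 [OK]
13. LOAD T1 → mem=6 r[T1]=6 [LOAD]
14. CAS T1 → mem=7 r[T1]=6 [OK]
15. LOAD T1 → mem=7 r[T1]=7 [LOAD]
16. CAS T1 → mem=8 r[T1]=7 [OK]

B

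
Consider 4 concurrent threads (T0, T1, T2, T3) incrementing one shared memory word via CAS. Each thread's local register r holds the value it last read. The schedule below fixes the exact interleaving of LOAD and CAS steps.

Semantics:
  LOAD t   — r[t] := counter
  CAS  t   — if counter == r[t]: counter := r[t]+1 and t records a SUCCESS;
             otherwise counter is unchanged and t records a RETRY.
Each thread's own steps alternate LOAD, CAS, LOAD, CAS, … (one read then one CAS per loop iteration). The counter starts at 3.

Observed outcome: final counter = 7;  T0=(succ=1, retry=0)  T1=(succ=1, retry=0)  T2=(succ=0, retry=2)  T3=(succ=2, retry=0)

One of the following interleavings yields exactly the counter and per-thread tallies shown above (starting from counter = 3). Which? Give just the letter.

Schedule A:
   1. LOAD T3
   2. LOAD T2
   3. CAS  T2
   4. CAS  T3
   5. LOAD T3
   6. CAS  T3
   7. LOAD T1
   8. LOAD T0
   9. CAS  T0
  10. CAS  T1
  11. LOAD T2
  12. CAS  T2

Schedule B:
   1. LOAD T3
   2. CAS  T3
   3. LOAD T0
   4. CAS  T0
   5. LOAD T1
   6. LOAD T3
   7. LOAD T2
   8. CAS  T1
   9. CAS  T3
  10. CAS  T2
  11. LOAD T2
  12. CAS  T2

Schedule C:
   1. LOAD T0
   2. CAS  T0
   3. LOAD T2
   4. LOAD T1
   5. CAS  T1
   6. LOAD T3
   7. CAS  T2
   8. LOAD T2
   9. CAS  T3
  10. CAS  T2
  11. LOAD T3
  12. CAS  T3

Simulating candidate C:
T0 LOAD — after: cnt=3, r=3 — load
T0 CAS — after: cnt=4, r=3 — ok
T2 LOAD — after: cnt=4, r=4 — load
T1 LOAD — after: cnt=4, r=4 — load
T1 CAS — after: cnt=5, r=4 — ok
T3 LOAD — after: cnt=5, r=5 — load
T2 CAS — after: cnt=5, r=4 — retry
T2 LOAD — after: cnt=5, r=5 — load
T3 CAS — after: cnt=6, r=5 — ok
T2 CAS — after: cnt=6, r=5 — retry
T3 LOAD — after: cnt=6, r=6 — load
T3 CAS — after: cnt=7, r=6 — ok

C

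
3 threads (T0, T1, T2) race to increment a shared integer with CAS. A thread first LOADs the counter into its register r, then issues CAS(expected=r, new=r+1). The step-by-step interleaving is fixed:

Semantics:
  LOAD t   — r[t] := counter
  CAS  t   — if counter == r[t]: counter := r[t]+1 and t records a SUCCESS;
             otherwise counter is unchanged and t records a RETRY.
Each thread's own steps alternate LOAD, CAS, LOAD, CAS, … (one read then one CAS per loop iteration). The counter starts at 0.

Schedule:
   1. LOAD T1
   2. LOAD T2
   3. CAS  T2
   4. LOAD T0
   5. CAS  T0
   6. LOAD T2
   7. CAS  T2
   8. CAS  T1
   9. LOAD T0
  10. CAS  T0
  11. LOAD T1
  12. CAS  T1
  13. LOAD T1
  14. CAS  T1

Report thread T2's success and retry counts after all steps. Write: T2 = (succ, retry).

T2 = (2, 0)

   1) LOAD T1:  M=0  r_T1=0
   2) LOAD T2:  M=0  r_T2=0
   3) CAS  T2:  M=1  r_T2=0 ✓
   4) LOAD T0:  M=1  r_T0=1
   5) CAS  T0:  M=2  r_T0=1 ✓
   6) LOAD T2:  M=2  r_T2=2
   7) CAS  T2:  M=3  r_T2=2 ✓
   8) CAS  T1:  M=3  r_T1=0 ✗
   9) LOAD T0:  M=3  r_T0=3
  10) CAS  T0:  M=4  r_T0=3 ✓
  11) LOAD T1:  M=4  r_T1=4
  12) CAS  T1:  M=5  r_T1=4 ✓
  13) LOAD T1:  M=5  r_T1=5
  14) CAS  T1:  M=6  r_T1=5 ✓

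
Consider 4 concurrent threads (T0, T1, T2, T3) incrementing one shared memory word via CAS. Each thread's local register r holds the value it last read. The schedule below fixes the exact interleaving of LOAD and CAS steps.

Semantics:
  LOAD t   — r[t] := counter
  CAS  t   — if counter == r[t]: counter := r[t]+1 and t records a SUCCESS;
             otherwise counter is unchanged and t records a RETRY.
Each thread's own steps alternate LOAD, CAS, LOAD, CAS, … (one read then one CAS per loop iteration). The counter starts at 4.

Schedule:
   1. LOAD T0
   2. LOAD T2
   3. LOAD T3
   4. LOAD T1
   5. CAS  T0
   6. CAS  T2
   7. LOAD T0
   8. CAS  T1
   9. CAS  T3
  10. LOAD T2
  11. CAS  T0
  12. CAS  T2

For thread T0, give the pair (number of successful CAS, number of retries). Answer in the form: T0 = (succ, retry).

T0 = (2, 0)

#1 T0 reads 4
#2 T2 reads 4
#3 T3 reads 4
#4 T1 reads 4
#5 T0 CAS(4→5) writes; counter now 5
#6 T2 CAS(4→5) fails; counter now 5
#7 T0 reads 5
#8 T1 CAS(4→5) fails; counter now 5
#9 T3 CAS(4→5) fails; counter now 5
#10 T2 reads 5
#11 T0 CAS(5→6) writes; counter now 6
#12 T2 CAS(5→6) fails; counter now 6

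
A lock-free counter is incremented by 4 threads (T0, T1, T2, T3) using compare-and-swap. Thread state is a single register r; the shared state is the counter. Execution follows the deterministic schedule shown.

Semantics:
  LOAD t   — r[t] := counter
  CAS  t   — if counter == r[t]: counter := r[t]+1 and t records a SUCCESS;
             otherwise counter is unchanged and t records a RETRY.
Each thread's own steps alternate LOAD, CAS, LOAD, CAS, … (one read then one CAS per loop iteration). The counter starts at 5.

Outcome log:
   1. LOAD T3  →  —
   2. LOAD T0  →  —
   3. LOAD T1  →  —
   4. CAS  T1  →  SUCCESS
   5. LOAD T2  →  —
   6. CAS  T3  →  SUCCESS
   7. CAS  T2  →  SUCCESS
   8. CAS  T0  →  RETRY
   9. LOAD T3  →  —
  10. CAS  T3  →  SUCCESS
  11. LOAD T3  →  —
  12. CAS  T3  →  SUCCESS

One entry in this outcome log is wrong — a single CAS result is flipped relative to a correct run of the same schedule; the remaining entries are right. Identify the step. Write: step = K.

step = 6

Reference trace:
[1] T3.load  rd  (counter 5, T3.r 5)
[2] T0.load  rd  (counter 5, T0.r 5)
[3] T1.load  rd  (counter 5, T1.r 5)
[4] T1.cas  hit  (counter 6, T1.r 5)
[5] T2.load  rd  (counter 6, T2.r 6)
[6] T3.cas  miss  (counter 6, T3.r 5)
[7] T2.cas  hit  (counter 7, T2.r 6)
[8] T0.cas  miss  (counter 7, T0.r 5)
[9] T3.load  rd  (counter 7, T3.r 7)
[10] T3.cas  hit  (counter 8, T3.r 7)
[11] T3.load  rd  (counter 8, T3.r 8)
[12] T3.cas  hit  (counter 9, T3.r 8)
Mismatch at 6.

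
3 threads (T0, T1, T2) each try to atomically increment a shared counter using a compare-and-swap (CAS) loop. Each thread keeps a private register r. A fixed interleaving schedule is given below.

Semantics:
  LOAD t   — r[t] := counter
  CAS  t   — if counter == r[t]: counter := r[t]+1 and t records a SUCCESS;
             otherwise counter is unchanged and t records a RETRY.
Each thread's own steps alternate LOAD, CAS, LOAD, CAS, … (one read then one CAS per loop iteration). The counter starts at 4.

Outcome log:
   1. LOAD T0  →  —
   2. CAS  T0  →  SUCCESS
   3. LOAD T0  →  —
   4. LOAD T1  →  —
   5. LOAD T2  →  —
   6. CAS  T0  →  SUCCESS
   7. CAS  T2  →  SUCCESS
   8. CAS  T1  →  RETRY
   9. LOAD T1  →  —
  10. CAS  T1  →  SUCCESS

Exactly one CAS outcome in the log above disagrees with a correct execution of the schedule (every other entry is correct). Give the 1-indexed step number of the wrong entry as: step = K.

Reference trace:
1. LOAD T0 → mem=4 r[T0]=4 [LOAD]
2. CAS T0 → mem=5 r[T0]=4 [OK]
3. LOAD T0 → mem=5 r[T0]=5 [LOAD]
4. LOAD T1 → mem=5 r[T1]=5 [LOAD]
5. LOAD T2 → mem=5 r[T2]=5 [LOAD]
6. CAS T0 → mem=6 r[T0]=5 [OK]
7. CAS T2 → mem=6 r[T2]=5 [RETRY]
8. CAS T1 → mem=6 r[T1]=5 [RETRY]
9. LOAD T1 → mem=6 r[T1]=6 [LOAD]
10. CAS T1 → mem=7 r[T1]=6 [OK]
Flip is step 7.

step = 7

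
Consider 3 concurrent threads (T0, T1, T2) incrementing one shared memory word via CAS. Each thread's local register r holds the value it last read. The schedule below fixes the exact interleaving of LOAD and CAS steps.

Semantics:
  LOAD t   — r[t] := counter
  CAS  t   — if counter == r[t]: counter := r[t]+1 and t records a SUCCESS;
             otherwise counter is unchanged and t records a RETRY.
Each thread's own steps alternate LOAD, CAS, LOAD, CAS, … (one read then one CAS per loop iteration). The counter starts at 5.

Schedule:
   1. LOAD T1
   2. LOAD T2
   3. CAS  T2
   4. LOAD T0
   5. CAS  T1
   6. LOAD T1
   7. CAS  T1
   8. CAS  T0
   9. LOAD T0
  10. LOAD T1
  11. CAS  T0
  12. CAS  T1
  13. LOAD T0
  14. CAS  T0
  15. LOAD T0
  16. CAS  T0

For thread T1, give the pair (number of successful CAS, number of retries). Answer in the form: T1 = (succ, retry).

T1 = (1, 2)

step 1: T1 LOAD ⇒ load; ctr=5 reg=5
step 2: T2 LOAD ⇒ load; ctr=5 reg=5
step 3: T2 CAS ⇒ ok; ctr=6 reg=5
step 4: T0 LOAD ⇒ load; ctr=6 reg=6
step 5: T1 CAS ⇒ retry; ctr=6 reg=5
step 6: T1 LOAD ⇒ load; ctr=6 reg=6
step 7: T1 CAS ⇒ ok; ctr=7 reg=6
step 8: T0 CAS ⇒ retry; ctr=7 reg=6
step 9: T0 LOAD ⇒ load; ctr=7 reg=7
step 10: T1 LOAD ⇒ load; ctr=7 reg=7
step 11: T0 CAS ⇒ ok; ctr=8 reg=7
step 12: T1 CAS ⇒ retry; ctr=8 reg=7
step 13: T0 LOAD ⇒ load; ctr=8 reg=8
step 14: T0 CAS ⇒ ok; ctr=9 reg=8
step 15: T0 LOAD ⇒ load; ctr=9 reg=9
step 16: T0 CAS ⇒ ok; ctr=10 reg=9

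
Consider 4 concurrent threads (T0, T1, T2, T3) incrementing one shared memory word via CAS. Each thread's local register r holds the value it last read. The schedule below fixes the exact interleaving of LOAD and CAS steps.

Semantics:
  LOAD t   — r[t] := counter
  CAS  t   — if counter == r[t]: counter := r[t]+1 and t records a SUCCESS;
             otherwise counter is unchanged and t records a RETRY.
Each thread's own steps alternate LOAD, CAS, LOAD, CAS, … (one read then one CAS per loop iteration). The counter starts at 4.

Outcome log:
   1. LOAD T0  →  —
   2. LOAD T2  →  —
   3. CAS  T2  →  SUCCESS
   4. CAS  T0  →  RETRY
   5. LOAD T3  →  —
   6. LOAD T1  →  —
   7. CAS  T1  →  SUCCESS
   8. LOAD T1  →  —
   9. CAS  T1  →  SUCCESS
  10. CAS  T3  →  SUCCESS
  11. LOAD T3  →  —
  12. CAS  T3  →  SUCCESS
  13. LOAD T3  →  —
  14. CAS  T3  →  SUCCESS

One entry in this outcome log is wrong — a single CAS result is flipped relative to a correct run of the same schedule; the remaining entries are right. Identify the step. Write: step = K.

step = 10

Re-executing:
step 1: T0 LOAD ⇒ load; ctr=4 reg=4
step 2: T2 LOAD ⇒ load; ctr=4 reg=4
step 3: T2 CAS ⇒ ok; ctr=5 reg=4
step 4: T0 CAS ⇒ retry; ctr=5 reg=4
step 5: T3 LOAD ⇒ load; ctr=5 reg=5
step 6: T1 LOAD ⇒ load; ctr=5 reg=5
step 7: T1 CAS ⇒ ok; ctr=6 reg=5
step 8: T1 LOAD ⇒ load; ctr=6 reg=6
step 9: T1 CAS ⇒ ok; ctr=7 reg=6
step 10: T3 CAS ⇒ retry; ctr=7 reg=5
step 11: T3 LOAD ⇒ load; ctr=7 reg=7
step 12: T3 CAS ⇒ ok; ctr=8 reg=7
step 13: T3 LOAD ⇒ load; ctr=8 reg=8
step 14: T3 CAS ⇒ ok; ctr=9 reg=8
Mismatch at 10.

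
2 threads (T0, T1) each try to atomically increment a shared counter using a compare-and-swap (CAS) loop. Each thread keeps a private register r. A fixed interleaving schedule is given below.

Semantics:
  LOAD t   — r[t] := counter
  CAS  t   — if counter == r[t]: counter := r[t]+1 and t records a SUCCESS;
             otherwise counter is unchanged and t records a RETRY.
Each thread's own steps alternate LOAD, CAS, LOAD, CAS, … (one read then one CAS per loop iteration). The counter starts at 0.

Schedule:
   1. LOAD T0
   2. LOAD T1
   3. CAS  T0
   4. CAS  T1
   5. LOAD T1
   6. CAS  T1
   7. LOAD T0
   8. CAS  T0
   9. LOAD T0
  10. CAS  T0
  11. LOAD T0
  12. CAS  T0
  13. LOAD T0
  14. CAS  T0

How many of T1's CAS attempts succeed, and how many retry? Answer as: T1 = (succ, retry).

T0 LOAD — after: cnt=0, r=0 — load
T1 LOAD — after: cnt=0, r=0 — load
T0 CAS — after: cnt=1, r=0 — ok
T1 CAS — after: cnt=1, r=0 — retry
T1 LOAD — after: cnt=1, r=1 — load
T1 CAS — after: cnt=2, r=1 — ok
T0 LOAD — after: cnt=2, r=2 — load
T0 CAS — after: cnt=3, r=2 — ok
T0 LOAD — after: cnt=3, r=3 — load
T0 CAS — after: cnt=4, r=3 — ok
T0 LOAD — after: cnt=4, r=4 — load
T0 CAS — after: cnt=5, r=4 — ok
T0 LOAD — after: cnt=5, r=5 — load
T0 CAS — after: cnt=6, r=5 — ok

T1 = (1, 1)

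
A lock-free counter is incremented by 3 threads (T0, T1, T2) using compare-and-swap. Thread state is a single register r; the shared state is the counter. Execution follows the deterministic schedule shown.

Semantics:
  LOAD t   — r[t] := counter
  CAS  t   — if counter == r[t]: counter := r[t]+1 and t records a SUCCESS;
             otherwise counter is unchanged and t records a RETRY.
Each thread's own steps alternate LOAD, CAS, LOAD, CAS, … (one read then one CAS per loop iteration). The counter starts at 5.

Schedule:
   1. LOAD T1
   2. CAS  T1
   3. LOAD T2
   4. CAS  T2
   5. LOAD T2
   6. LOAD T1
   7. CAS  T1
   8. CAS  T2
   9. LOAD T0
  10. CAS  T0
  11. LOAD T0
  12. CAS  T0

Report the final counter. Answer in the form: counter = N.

counter = 10

step 1: T1 LOAD ⇒ load; ctr=5 reg=5
step 2: T1 CAS ⇒ ok; ctr=6 reg=5
step 3: T2 LOAD ⇒ load; ctr=6 reg=6
step 4: T2 CAS ⇒ ok; ctr=7 reg=6
step 5: T2 LOAD ⇒ load; ctr=7 reg=7
step 6: T1 LOAD ⇒ load; ctr=7 reg=7
step 7: T1 CAS ⇒ ok; ctr=8 reg=7
step 8: T2 CAS ⇒ retry; ctr=8 reg=7
step 9: T0 LOAD ⇒ load; ctr=8 reg=8
step 10: T0 CAS ⇒ ok; ctr=9 reg=8
step 11: T0 LOAD ⇒ load; ctr=9 reg=9
step 12: T0 CAS ⇒ ok; ctr=10 reg=9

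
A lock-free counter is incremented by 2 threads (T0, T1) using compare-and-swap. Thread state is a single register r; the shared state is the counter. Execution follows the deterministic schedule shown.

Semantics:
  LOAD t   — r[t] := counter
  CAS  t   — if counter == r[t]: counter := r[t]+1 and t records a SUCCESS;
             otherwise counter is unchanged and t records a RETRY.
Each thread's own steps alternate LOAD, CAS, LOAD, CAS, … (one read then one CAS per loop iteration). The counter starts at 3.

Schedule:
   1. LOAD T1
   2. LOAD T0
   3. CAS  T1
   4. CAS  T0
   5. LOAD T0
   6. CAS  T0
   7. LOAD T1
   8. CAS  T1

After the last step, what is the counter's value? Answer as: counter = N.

counter = 6

T1 LOAD — after: cnt=3, r=3 — load
T0 LOAD — after: cnt=3, r=3 — load
T1 CAS — after: cnt=4, r=3 — ok
T0 CAS — after: cnt=4, r=3 — retry
T0 LOAD — after: cnt=4, r=4 — load
T0 CAS — after: cnt=5, r=4 — ok
T1 LOAD — after: cnt=5, r=5 — load
T1 CAS — after: cnt=6, r=5 — ok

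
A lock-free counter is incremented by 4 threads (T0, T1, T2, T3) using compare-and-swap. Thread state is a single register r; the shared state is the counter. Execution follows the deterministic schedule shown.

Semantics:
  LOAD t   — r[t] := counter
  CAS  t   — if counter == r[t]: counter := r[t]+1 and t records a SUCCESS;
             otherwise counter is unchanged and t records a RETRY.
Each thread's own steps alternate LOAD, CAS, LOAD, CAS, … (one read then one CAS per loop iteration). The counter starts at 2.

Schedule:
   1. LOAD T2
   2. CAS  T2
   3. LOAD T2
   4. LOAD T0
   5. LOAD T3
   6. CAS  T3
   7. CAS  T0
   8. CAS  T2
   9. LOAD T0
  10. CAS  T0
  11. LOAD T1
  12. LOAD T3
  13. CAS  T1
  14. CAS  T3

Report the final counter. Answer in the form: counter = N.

1. LOAD T2 → mem=2 r[T2]=2 [LOAD]
2. CAS T2 → mem=3 r[T2]=2 [OK]
3. LOAD T2 → mem=3 r[T2]=3 [LOAD]
4. LOAD T0 → mem=3 r[T0]=3 [LOAD]
5. LOAD T3 → mem=3 r[T3]=3 [LOAD]
6. CAS T3 → mem=4 r[T3]=3 [OK]
7. CAS T0 → mem=4 r[T0]=3 [RETRY]
8. CAS T2 → mem=4 r[T2]=3 [RETRY]
9. LOAD T0 → mem=4 r[T0]=4 [LOAD]
10. CAS T0 → mem=5 r[T0]=4 [OK]
11. LOAD T1 → mem=5 r[T1]=5 [LOAD]
12. LOAD T3 → mem=5 r[T3]=5 [LOAD]
13. CAS T1 → mem=6 r[T1]=5 [OK]
14. CAS T3 → mem=6 r[T3]=5 [RETRY]

counter = 6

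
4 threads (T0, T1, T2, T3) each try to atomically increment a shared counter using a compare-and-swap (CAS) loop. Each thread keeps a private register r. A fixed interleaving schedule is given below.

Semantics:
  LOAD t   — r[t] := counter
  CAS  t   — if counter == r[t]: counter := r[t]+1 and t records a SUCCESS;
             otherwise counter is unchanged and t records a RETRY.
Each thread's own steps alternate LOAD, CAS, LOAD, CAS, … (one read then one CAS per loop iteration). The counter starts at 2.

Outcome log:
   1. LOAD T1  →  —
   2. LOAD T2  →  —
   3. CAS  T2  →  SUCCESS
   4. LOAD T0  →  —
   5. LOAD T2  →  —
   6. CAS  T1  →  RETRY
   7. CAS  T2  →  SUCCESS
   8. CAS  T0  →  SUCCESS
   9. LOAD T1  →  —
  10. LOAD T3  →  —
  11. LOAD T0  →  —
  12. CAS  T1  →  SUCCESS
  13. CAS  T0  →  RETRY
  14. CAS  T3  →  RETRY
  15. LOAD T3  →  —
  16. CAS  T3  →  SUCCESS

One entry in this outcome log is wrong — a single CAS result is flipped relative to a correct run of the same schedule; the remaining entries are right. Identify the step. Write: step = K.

step = 8

Re-executing:
1. LOAD T1 → mem=2 r[T1]=2 [LOAD]
2. LOAD T2 → mem=2 r[T2]=2 [LOAD]
3. CAS T2 → mem=3 r[T2]=2 [OK]
4. LOAD T0 → mem=3 r[T0]=3 [LOAD]
5. LOAD T2 → mem=3 r[T2]=3 [LOAD]
6. CAS T1 → mem=3 r[T1]=2 [RETRY]
7. CAS T2 → mem=4 r[T2]=3 [OK]
8. CAS T0 → mem=4 r[T0]=3 [RETRY]
9. LOAD T1 → mem=4 r[T1]=4 [LOAD]
10. LOAD T3 → mem=4 r[T3]=4 [LOAD]
11. LOAD T0 → mem=4 r[T0]=4 [LOAD]
12. CAS T1 → mem=5 r[T1]=4 [OK]
13. CAS T0 → mem=5 r[T0]=4 [RETRY]
14. CAS T3 → mem=5 r[T3]=4 [RETRY]
15. LOAD T3 → mem=5 r[T3]=5 [LOAD]
16. CAS T3 → mem=6 r[T3]=5 [OK]
Mismatch at 8.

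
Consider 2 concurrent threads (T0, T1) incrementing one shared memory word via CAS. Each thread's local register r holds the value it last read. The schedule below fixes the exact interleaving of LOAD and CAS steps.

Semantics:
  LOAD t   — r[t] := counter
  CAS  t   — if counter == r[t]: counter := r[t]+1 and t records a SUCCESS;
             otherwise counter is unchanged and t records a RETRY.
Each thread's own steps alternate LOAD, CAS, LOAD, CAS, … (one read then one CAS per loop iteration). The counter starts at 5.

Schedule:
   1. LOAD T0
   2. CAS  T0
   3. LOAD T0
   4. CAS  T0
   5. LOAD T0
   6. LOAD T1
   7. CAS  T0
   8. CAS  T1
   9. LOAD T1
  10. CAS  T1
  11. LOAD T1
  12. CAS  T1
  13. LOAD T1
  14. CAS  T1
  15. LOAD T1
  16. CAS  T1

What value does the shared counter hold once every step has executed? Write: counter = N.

counter = 12

step 1: T0 LOAD ⇒ load; ctr=5 reg=5
step 2: T0 CAS ⇒ ok; ctr=6 reg=5
step 3: T0 LOAD ⇒ load; ctr=6 reg=6
step 4: T0 CAS ⇒ ok; ctr=7 reg=6
step 5: T0 LOAD ⇒ load; ctr=7 reg=7
step 6: T1 LOAD ⇒ load; ctr=7 reg=7
step 7: T0 CAS ⇒ ok; ctr=8 reg=7
step 8: T1 CAS ⇒ retry; ctr=8 reg=7
step 9: T1 LOAD ⇒ load; ctr=8 reg=8
step 10: T1 CAS ⇒ ok; ctr=9 reg=8
step 11: T1 LOAD ⇒ load; ctr=9 reg=9
step 12: T1 CAS ⇒ ok; ctr=10 reg=9
step 13: T1 LOAD ⇒ load; ctr=10 reg=10
step 14: T1 CAS ⇒ ok; ctr=11 reg=10
step 15: T1 LOAD ⇒ load; ctr=11 reg=11
step 16: T1 CAS ⇒ ok; ctr=12 reg=11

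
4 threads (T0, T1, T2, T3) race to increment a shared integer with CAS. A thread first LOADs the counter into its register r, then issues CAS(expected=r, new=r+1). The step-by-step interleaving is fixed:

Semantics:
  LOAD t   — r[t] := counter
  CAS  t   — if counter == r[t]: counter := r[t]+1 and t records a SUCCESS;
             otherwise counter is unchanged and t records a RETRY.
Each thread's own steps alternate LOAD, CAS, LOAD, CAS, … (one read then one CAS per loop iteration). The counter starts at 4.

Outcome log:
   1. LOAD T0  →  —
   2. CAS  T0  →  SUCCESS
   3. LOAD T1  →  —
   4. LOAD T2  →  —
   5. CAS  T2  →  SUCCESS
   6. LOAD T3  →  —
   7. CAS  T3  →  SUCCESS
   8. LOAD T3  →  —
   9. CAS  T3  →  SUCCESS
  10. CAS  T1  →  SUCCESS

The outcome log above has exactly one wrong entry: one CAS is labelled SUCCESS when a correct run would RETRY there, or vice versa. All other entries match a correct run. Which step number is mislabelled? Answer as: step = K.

Correct run:
#1 T0 reads 4
#2 T0 CAS(4→5) writes; counter now 5
#3 T1 reads 5
#4 T2 reads 5
#5 T2 CAS(5→6) writes; counter now 6
#6 T3 reads 6
#7 T3 CAS(6→7) writes; counter now 7
#8 T3 reads 7
#9 T3 CAS(7→8) writes; counter now 8
#10 T1 CAS(5→6) fails; counter now 8
Flip is step 10.

step = 10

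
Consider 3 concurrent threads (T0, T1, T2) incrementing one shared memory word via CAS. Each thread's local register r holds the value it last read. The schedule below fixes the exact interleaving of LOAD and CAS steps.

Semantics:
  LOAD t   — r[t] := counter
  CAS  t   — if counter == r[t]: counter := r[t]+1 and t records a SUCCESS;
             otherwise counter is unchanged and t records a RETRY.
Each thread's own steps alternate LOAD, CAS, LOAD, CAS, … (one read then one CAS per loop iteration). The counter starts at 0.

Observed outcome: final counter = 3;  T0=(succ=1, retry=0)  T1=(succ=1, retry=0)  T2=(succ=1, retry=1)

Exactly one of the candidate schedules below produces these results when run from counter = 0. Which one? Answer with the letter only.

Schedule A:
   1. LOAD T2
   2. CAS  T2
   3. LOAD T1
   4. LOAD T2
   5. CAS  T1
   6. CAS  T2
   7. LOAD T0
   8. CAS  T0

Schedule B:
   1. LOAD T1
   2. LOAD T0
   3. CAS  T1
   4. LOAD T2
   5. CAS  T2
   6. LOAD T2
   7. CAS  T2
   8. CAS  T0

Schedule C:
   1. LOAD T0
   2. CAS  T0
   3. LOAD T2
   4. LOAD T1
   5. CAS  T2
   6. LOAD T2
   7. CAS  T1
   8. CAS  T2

A

Run A:
step 1: T2 LOAD ⇒ load; ctr=0 reg=0
step 2: T2 CAS ⇒ ok; ctr=1 reg=0
step 3: T1 LOAD ⇒ load; ctr=1 reg=1
step 4: T2 LOAD ⇒ load; ctr=1 reg=1
step 5: T1 CAS ⇒ ok; ctr=2 reg=1
step 6: T2 CAS ⇒ retry; ctr=2 reg=1
step 7: T0 LOAD ⇒ load; ctr=2 reg=2
step 8: T0 CAS ⇒ ok; ctr=3 reg=2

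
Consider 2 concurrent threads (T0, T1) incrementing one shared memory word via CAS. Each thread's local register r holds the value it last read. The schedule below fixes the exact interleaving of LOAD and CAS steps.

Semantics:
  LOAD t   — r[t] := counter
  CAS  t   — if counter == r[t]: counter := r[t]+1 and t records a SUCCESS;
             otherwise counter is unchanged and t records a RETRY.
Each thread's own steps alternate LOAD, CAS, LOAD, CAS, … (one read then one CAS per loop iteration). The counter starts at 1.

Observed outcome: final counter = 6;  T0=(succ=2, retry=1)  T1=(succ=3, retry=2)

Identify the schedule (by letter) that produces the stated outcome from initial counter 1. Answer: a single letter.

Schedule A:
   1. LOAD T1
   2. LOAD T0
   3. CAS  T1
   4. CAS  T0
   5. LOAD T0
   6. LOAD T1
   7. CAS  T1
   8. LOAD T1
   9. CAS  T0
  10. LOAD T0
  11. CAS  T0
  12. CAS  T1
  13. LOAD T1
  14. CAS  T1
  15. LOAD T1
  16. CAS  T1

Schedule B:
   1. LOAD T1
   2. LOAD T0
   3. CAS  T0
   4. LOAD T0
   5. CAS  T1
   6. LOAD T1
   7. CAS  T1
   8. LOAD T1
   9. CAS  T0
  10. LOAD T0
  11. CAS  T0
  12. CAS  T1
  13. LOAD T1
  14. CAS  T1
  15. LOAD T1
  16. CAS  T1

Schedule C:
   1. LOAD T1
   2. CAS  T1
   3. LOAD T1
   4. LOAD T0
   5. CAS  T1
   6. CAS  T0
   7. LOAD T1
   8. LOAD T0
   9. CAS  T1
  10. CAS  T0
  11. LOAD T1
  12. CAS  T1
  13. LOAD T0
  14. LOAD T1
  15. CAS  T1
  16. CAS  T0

Tracing schedule B:
[1] T1.load  rd  (counter 1, T1.r 1)
[2] T0.load  rd  (counter 1, T0.r 1)
[3] T0.cas  hit  (counter 2, T0.r 1)
[4] T0.load  rd  (counter 2, T0.r 2)
[5] T1.cas  miss  (counter 2, T1.r 1)
[6] T1.load  rd  (counter 2, T1.r 2)
[7] T1.cas  hit  (counter 3, T1.r 2)
[8] T1.load  rd  (counter 3, T1.r 3)
[9] T0.cas  miss  (counter 3, T0.r 2)
[10] T0.load  rd  (counter 3, T0.r 3)
[11] T0.cas  hit  (counter 4, T0.r 3)
[12] T1.cas  miss  (counter 4, T1.r 3)
[13] T1.load  rd  (counter 4, T1.r 4)
[14] T1.cas  hit  (counter 5, T1.r 4)
[15] T1.load  rd  (counter 5, T1.r 5)
[16] T1.cas  hit  (counter 6, T1.r 5)

B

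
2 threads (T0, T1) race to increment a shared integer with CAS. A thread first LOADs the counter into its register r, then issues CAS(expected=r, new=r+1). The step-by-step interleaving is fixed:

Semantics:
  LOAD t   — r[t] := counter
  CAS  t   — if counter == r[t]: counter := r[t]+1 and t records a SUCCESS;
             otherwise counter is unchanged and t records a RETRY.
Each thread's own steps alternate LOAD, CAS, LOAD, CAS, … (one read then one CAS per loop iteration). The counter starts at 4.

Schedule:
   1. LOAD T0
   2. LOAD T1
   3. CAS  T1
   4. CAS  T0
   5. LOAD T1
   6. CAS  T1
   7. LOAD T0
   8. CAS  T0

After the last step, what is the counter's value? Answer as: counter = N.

counter = 7

1. LOAD T0 → mem=4 r[T0]=4 [LOAD]
2. LOAD T1 → mem=4 r[T1]=4 [LOAD]
3. CAS T1 → mem=5 r[T1]=4 [OK]
4. CAS T0 → mem=5 r[T0]=4 [RETRY]
5. LOAD T1 → mem=5 r[T1]=5 [LOAD]
6. CAS T1 → mem=6 r[T1]=5 [OK]
7. LOAD T0 → mem=6 r[T0]=6 [LOAD]
8. CAS T0 → mem=7 r[T0]=6 [OK]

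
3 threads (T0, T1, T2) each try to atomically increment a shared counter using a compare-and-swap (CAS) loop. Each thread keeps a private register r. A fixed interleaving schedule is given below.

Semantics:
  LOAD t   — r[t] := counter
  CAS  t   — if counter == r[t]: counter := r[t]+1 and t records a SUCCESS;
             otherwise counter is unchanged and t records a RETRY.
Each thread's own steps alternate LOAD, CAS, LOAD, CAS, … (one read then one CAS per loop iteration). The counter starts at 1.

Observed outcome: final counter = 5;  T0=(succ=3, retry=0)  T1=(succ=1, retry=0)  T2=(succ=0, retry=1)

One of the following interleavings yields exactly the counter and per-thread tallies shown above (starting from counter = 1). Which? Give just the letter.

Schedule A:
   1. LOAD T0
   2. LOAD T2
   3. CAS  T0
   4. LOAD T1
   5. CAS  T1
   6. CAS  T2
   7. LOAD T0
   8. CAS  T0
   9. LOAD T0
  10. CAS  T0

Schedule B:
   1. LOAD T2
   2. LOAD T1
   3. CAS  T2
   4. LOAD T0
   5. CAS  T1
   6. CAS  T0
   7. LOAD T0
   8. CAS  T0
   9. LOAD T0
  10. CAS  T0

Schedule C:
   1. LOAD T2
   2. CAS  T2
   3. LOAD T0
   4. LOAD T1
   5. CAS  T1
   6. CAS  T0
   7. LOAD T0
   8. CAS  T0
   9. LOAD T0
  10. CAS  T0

A

Run A:
1. LOAD T0 → mem=1 r[T0]=1 [LOAD]
2. LOAD T2 → mem=1 r[T2]=1 [LOAD]
3. CAS T0 → mem=2 r[T0]=1 [OK]
4. LOAD T1 → mem=2 r[T1]=2 [LOAD]
5. CAS T1 → mem=3 r[T1]=2 [OK]
6. CAS T2 → mem=3 r[T2]=1 [RETRY]
7. LOAD T0 → mem=3 r[T0]=3 [LOAD]
8. CAS T0 → mem=4 r[T0]=3 [OK]
9. LOAD T0 → mem=4 r[T0]=4 [LOAD]
10. CAS T0 → mem=5 r[T0]=4 [OK]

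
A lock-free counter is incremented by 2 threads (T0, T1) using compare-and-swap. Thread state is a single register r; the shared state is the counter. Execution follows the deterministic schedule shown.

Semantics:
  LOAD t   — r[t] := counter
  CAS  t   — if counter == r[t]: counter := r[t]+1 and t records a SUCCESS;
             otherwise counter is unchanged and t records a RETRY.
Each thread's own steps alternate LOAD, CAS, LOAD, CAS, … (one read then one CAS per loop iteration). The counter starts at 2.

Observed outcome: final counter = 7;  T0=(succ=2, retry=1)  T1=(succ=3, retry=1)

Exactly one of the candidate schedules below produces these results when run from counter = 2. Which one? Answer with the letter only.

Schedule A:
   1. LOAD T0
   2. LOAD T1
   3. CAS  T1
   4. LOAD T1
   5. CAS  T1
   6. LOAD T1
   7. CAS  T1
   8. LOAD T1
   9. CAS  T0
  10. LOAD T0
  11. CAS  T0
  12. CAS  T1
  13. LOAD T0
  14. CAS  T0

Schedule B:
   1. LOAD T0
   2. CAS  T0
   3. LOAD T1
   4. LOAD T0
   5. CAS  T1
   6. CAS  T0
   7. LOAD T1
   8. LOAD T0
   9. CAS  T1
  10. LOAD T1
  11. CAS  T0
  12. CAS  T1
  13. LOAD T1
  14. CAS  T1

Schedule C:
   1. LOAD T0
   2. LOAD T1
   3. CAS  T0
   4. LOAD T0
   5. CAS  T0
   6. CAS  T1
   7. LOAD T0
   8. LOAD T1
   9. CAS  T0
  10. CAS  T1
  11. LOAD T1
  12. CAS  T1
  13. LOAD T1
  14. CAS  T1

A

Tracing schedule A:
[1] T0.load  rd  (counter 2, T0.r 2)
[2] T1.load  rd  (counter 2, T1.r 2)
[3] T1.cas  hit  (counter 3, T1.r 2)
[4] T1.load  rd  (counter 3, T1.r 3)
[5] T1.cas  hit  (counter 4, T1.r 3)
[6] T1.load  rd  (counter 4, T1.r 4)
[7] T1.cas  hit  (counter 5, T1.r 4)
[8] T1.load  rd  (counter 5, T1.r 5)
[9] T0.cas  miss  (counter 5, T0.r 2)
[10] T0.load  rd  (counter 5, T0.r 5)
[11] T0.cas  hit  (counter 6, T0.r 5)
[12] T1.cas  miss  (counter 6, T1.r 5)
[13] T0.load  rd  (counter 6, T0.r 6)
[14] T0.cas  hit  (counter 7, T0.r 6)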